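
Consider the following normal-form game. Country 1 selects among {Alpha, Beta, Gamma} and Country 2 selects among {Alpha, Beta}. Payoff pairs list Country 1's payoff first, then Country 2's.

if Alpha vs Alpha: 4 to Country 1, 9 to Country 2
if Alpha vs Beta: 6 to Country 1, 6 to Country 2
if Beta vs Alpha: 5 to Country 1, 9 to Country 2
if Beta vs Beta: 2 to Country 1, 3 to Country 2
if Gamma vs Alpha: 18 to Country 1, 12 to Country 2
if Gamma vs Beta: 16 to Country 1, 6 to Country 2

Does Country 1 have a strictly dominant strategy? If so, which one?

Gamma

A strategy is strictly dominant if it gives Country 1 a strictly higher payoff than every other strategy, against every choice by the opponent.
Gamma strictly dominates: vs Alpha: 18 > each of {4, 5}; vs Beta: 16 > each of {6, 2}.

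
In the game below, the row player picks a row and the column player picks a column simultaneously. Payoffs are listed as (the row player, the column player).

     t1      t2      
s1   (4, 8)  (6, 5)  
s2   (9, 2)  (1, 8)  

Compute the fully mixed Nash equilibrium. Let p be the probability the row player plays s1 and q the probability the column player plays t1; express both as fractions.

p = 2/3, q = 1/2

In a mixed NE each player is indifferent between their pure strategies, so the opponent's mix sets the indifference.
The column player indifferent between t1 and t2: p·8 + (1−p)·2 = p·5 + (1−p)·8 ⟹ 2 + 6p = 8 + (-3)p ⟹ p = 2/3.
The row player indifferent between s1 and s2: q·4 + (1−q)·6 = q·9 + (1−q)·1 ⟹ 6 + (-2)q = 1 + 8q ⟹ q = 1/2.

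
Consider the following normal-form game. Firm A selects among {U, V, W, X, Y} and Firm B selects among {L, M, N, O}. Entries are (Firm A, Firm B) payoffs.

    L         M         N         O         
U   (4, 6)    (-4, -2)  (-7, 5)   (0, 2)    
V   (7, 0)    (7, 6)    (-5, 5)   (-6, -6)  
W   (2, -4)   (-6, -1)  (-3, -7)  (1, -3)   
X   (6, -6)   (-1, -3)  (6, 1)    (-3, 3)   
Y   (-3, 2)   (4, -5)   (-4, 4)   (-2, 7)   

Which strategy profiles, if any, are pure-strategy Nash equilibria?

(V, M)

Check mutual best responses: a cell is a NE iff neither player can gain by unilaterally deviating.
Firm A's best responses — vs L: V (payoff 7); vs M: V (payoff 7); vs N: X (payoff 6); vs O: W (payoff 1).
Firm B's best responses — vs U: L (payoff 6); vs V: M (payoff 6); vs W: M (payoff -1); vs X: O (payoff 3); vs Y: O (payoff 7).
The only mutual best response is (V, M); neither player gains by switching there.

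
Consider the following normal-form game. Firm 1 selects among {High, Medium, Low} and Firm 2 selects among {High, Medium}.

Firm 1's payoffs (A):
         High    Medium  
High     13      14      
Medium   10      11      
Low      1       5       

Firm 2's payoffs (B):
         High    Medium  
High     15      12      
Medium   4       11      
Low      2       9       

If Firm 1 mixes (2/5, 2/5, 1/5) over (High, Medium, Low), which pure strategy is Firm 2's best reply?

Medium

Firm 2's best reply maximizes expected payoff against the mix.
High: (2/5)·15 + (2/5)·4 + (1/5)·2 = 8
Medium: (2/5)·12 + (2/5)·11 + (1/5)·9 = 11
Highest expected payoff is 11, from Medium.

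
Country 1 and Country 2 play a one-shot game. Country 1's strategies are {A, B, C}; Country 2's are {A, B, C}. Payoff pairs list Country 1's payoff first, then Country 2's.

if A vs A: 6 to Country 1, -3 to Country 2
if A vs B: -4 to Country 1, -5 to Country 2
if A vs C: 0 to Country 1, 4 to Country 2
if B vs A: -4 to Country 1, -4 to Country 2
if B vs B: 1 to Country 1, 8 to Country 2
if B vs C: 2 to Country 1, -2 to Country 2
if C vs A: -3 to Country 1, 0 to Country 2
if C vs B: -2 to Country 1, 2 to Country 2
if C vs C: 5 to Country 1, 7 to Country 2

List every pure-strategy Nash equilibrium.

(B, B) and (C, C)

A profile is a Nash equilibrium when each player is best-responding to the other.
Country 1's best responses — vs A: A (payoff 6); vs B: B (payoff 1); vs C: C (payoff 5).
Country 2's best responses — vs A: C (payoff 4); vs B: B (payoff 8); vs C: C (payoff 7).
Mutual best responses occur at (B, B) and (C, C); at each, neither player gains by switching.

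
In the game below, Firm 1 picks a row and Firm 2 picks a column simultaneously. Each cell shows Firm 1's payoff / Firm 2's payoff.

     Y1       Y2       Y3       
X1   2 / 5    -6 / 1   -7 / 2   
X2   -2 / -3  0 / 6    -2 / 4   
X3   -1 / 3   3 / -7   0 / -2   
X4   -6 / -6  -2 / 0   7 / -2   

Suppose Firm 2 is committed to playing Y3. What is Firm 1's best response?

With Firm 2 fixed at Y3, Firm 1's payoffs are: X1 → -7, X2 → -2, X3 → 0, X4 → 7.
The maximum is 7, achieved by X4.

X4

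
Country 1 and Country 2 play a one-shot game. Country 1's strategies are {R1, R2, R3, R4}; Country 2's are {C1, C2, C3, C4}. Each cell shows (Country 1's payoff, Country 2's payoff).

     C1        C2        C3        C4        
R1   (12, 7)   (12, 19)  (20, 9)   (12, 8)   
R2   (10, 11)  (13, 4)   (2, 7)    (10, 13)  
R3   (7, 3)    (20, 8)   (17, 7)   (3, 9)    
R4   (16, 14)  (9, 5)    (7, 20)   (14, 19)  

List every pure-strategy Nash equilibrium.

Find each player's best response to every opponent strategy; NE are the intersections.
Country 1's best responses — vs C1: R4 (payoff 16); vs C2: R3 (payoff 20); vs C3: R1 (payoff 20); vs C4: R4 (payoff 14).
Country 2's best responses — vs R1: C2 (payoff 19); vs R2: C4 (payoff 13); vs R3: C4 (payoff 9); vs R4: C3 (payoff 20).
No cell has both players best-responding. For instance, Country 1's best reply to C1 is R4, but against R4 Country 2 prefers C3 over C1.

None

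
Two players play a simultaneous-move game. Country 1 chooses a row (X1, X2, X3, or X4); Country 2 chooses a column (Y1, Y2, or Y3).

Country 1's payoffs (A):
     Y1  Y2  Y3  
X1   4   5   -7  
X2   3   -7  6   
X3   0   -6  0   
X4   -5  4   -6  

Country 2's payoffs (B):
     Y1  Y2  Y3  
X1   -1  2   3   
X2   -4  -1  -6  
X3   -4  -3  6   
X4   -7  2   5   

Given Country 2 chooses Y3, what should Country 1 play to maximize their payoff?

With Country 2 fixed at Y3, Country 1's payoffs are: X1 → -7, X2 → 6, X3 → 0, X4 → -6.
The maximum is 6, achieved by X2.

X2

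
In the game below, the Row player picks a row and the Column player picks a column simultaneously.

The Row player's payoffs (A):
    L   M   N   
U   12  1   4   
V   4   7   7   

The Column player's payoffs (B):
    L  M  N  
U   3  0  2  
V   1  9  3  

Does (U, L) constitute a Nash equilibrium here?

Holding the Column player at L: the Row player gets 12 from U, versus 4 from V. No profitable deviation for the Row player.
Holding the Row player at U: the Column player gets 3 from L, versus 0 from M, 2 from N. No profitable deviation for the Column player either.

Yes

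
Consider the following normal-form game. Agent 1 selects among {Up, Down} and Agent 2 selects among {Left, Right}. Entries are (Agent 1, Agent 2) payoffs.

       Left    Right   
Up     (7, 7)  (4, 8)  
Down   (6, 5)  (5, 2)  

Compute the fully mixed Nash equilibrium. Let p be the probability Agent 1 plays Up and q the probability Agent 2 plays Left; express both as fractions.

In a mixed NE each player is indifferent between their pure strategies, so the opponent's mix sets the indifference.
Agent 2 indifferent between Left and Right: p·7 + (1−p)·5 = p·8 + (1−p)·2 ⟹ 5 + 2p = 2 + 6p ⟹ p = 3/4.
Agent 1 indifferent between Up and Down: q·7 + (1−q)·4 = q·6 + (1−q)·5 ⟹ 4 + 3q = 5 + 1q ⟹ q = 1/2.

p = 3/4, q = 1/2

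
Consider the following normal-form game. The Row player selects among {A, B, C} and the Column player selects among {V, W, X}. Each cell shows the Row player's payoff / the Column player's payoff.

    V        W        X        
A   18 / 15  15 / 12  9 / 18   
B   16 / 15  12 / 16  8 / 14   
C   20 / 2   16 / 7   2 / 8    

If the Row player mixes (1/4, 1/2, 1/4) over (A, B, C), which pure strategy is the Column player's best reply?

The Column player's best reply maximizes expected payoff against the mix.
V: (1/4)·15 + (1/2)·15 + (1/4)·2 = 47/4
W: (1/4)·12 + (1/2)·16 + (1/4)·7 = 51/4
X: (1/4)·18 + (1/2)·14 + (1/4)·8 = 27/2
Highest expected payoff is 27/2, from X.

X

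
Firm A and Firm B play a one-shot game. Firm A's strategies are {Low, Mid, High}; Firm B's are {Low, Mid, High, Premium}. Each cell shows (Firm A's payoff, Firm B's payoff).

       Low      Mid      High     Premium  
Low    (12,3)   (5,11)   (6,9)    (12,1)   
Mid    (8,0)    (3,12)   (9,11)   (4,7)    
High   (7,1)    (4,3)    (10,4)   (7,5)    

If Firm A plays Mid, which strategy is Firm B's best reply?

With Firm A fixed at Mid, Firm B's payoffs are: Low → 0, Mid → 12, High → 11, Premium → 7.
The maximum is 12, achieved by Mid.

Mid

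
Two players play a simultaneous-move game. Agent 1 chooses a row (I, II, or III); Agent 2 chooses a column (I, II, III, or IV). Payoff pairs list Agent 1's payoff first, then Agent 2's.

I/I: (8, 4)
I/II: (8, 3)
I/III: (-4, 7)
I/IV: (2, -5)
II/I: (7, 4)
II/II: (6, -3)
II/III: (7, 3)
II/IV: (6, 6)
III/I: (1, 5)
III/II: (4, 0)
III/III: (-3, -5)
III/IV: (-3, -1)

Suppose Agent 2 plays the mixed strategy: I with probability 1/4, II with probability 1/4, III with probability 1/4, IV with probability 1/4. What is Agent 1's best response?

Agent 1's best reply maximizes expected payoff against the mix.
I: (1/4)·8 + (1/4)·8 + (1/4)·(-4) + (1/4)·2 = 7/2
II: (1/4)·7 + (1/4)·6 + (1/4)·7 + (1/4)·6 = 13/2
III: (1/4)·1 + (1/4)·4 + (1/4)·(-3) + (1/4)·(-3) = -1/4
Highest expected payoff is 13/2, from II.

II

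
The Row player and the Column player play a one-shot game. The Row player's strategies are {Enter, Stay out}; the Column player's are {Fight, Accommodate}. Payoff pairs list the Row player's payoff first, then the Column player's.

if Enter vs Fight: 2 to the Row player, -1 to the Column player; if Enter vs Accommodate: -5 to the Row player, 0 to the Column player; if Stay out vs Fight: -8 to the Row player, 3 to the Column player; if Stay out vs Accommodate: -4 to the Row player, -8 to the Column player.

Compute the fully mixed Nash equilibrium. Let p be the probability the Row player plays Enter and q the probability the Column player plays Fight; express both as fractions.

p = 11/12, q = 1/11

Each player's mixing probability is pinned down by making the *other* player indifferent.
The Column player indifferent between Fight and Accommodate: p·(-1) + (1−p)·3 = p·0 + (1−p)·(-8) ⟹ 3 + (-4)p = (-8) + 8p ⟹ p = 11/12.
The Row player indifferent between Enter and Stay out: q·2 + (1−q)·(-5) = q·(-8) + (1−q)·(-4) ⟹ (-5) + 7q = (-4) + (-4)q ⟹ q = 1/11.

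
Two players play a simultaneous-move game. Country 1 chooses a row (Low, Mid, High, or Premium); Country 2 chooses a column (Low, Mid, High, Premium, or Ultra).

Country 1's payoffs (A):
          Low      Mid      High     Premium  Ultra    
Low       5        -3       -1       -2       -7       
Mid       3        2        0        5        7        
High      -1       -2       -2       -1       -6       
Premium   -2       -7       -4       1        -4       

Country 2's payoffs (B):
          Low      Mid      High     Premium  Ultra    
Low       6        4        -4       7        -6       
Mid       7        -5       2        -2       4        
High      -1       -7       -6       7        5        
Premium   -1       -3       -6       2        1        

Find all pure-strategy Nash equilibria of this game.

No pure-strategy Nash equilibrium

A profile is a Nash equilibrium when each player is best-responding to the other.
Country 1's best responses — vs Low: Low (payoff 5); vs Mid: Mid (payoff 2); vs High: Mid (payoff 0); vs Premium: Mid (payoff 5); vs Ultra: Mid (payoff 7).
Country 2's best responses — vs Low: Premium (payoff 7); vs Mid: Low (payoff 7); vs High: Premium (payoff 7); vs Premium: Premium (payoff 2).
No cell has both players best-responding. For instance, Country 1's best reply to Low is Low, but against Low Country 2 prefers Premium over Low.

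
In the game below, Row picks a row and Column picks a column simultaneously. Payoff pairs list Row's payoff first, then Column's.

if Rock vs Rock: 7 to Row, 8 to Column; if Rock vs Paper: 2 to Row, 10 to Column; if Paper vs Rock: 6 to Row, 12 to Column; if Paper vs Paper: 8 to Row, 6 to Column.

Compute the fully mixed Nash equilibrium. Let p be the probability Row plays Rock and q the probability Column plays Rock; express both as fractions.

p = 3/4, q = 6/7

Each player's mixing probability is pinned down by making the *other* player indifferent.
Column indifferent between Rock and Paper: p·8 + (1−p)·12 = p·10 + (1−p)·6 ⟹ 12 + (-4)p = 6 + 4p ⟹ p = 3/4.
Row indifferent between Rock and Paper: q·7 + (1−q)·2 = q·6 + (1−q)·8 ⟹ 2 + 5q = 8 + (-2)q ⟹ q = 6/7.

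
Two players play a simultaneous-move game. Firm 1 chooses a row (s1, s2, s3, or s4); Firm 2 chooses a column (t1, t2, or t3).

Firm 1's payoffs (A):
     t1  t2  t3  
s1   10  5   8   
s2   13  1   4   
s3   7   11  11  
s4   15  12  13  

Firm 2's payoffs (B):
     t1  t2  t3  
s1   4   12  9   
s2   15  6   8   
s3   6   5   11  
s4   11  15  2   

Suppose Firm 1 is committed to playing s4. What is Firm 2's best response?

t2

With Firm 1 fixed at s4, Firm 2's payoffs are: t1 → 11, t2 → 15, t3 → 2.
The maximum is 15, achieved by t2.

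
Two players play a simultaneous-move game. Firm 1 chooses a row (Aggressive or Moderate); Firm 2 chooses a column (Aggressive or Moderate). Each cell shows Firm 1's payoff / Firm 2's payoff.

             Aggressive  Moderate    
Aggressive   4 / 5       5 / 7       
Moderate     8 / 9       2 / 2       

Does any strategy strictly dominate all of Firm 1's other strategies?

No strictly dominant strategy

A strategy is strictly dominant if it gives Firm 1 a strictly higher payoff than every other strategy, against every choice by the opponent.
Aggressive is not dominant: against Aggressive, Moderate gives 8 > 4.
Moderate is not dominant: against Moderate, Aggressive gives 5 > 2.
No single strategy is best against every opponent action.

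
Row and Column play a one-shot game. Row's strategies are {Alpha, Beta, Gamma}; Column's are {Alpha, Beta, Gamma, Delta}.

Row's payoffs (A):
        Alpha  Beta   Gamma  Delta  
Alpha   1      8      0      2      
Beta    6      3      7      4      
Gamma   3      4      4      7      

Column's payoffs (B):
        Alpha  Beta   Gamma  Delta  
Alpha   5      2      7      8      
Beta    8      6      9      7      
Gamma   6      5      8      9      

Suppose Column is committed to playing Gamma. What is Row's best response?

Beta

With Column fixed at Gamma, Row's payoffs are: Alpha → 0, Beta → 7, Gamma → 4.
The maximum is 7, achieved by Beta.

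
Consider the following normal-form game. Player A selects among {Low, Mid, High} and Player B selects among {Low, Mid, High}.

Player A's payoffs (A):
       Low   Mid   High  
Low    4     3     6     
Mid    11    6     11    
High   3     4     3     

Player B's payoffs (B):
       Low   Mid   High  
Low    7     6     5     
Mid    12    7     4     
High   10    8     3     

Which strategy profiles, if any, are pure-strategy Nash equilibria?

(Mid, Low)

Find each player's best response to every opponent strategy; NE are the intersections.
Player A's best responses — vs Low: Mid (payoff 11); vs Mid: Mid (payoff 6); vs High: Mid (payoff 11).
Player B's best responses — vs Low: Low (payoff 7); vs Mid: Low (payoff 12); vs High: Low (payoff 10).
The only mutual best response is (Mid, Low); neither player gains by switching there.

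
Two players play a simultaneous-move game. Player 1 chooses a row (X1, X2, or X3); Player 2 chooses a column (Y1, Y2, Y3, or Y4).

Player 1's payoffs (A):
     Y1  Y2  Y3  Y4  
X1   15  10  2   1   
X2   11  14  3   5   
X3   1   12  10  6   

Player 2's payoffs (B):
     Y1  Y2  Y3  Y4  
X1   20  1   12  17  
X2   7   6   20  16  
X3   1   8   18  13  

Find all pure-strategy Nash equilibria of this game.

Find each player's best response to every opponent strategy; NE are the intersections.
Player 1's best responses — vs Y1: X1 (payoff 15); vs Y2: X2 (payoff 14); vs Y3: X3 (payoff 10); vs Y4: X3 (payoff 6).
Player 2's best responses — vs X1: Y1 (payoff 20); vs X2: Y3 (payoff 20); vs X3: Y3 (payoff 18).
Mutual best responses occur at (X1, Y1) and (X3, Y3); at each, neither player gains by switching.

(X1, Y1) and (X3, Y3)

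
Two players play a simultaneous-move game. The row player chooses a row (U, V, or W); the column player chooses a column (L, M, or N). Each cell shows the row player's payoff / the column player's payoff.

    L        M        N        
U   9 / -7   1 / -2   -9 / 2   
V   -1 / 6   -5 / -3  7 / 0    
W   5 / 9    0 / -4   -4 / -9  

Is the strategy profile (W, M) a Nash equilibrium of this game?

No

Holding the column player at M: the row player gets 0 from W but could get 1 by switching to U. The row player has a profitable deviation.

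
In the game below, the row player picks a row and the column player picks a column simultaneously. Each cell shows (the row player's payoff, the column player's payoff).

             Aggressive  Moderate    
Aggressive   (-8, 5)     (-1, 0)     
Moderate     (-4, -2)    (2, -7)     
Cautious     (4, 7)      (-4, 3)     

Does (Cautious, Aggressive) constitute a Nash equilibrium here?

Holding the column player at Aggressive: the row player gets 4 from Cautious, versus -8 from Aggressive, -4 from Moderate. No profitable deviation for the row player.
Holding the row player at Cautious: the column player gets 7 from Aggressive, versus 3 from Moderate. No profitable deviation for the column player either.

Yes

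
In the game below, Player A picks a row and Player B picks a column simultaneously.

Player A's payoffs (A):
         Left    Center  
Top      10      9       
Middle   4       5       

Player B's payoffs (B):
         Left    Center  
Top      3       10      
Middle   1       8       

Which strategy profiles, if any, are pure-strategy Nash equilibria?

Check mutual best responses: a cell is a NE iff neither player can gain by unilaterally deviating.
Player A's best responses — vs Left: Top (payoff 10); vs Center: Top (payoff 9).
Player B's best responses — vs Top: Center (payoff 10); vs Middle: Center (payoff 8).
The only mutual best response is (Top, Center); neither player gains by switching there.

(Top, Center)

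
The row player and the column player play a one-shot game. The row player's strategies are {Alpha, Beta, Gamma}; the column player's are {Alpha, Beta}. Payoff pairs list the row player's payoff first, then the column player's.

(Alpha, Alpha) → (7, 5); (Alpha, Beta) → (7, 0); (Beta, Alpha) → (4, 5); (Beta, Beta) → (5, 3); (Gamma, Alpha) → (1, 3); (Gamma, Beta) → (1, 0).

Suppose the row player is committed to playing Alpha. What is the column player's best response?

Alpha

With the row player fixed at Alpha, the column player's payoffs are: Alpha → 5, Beta → 0.
The maximum is 5, achieved by Alpha.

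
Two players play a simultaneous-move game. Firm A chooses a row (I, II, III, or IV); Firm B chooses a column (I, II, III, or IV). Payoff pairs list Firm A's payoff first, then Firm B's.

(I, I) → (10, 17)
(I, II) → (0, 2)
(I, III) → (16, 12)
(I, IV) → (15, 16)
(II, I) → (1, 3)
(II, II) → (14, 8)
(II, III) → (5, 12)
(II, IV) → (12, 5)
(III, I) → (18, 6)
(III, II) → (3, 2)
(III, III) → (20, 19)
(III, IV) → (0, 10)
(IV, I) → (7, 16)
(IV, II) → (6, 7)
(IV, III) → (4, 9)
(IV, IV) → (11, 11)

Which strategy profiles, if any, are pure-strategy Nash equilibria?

Check mutual best responses: a cell is a NE iff neither player can gain by unilaterally deviating.
Firm A's best responses — vs I: III (payoff 18); vs II: II (payoff 14); vs III: III (payoff 20); vs IV: I (payoff 15).
Firm B's best responses — vs I: I (payoff 17); vs II: III (payoff 12); vs III: III (payoff 19); vs IV: I (payoff 16).
The only mutual best response is (III, III); neither player gains by switching there.

(III, III)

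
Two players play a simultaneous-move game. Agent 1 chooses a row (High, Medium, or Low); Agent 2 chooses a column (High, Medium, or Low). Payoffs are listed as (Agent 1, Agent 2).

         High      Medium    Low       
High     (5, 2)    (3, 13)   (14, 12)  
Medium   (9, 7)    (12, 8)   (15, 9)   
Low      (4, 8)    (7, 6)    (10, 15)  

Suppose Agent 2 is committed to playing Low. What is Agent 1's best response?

Medium

With Agent 2 fixed at Low, Agent 1's payoffs are: High → 14, Medium → 15, Low → 10.
The maximum is 15, achieved by Medium.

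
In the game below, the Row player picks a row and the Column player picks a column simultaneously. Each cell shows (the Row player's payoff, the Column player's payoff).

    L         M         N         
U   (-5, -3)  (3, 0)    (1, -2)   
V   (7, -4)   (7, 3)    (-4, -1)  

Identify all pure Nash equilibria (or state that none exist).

Check mutual best responses: a cell is a NE iff neither player can gain by unilaterally deviating.
The Row player's best responses — vs L: V (payoff 7); vs M: V (payoff 7); vs N: U (payoff 1).
The Column player's best responses — vs U: M (payoff 0); vs V: M (payoff 3).
The only mutual best response is (V, M); neither player gains by switching there.

(V, M)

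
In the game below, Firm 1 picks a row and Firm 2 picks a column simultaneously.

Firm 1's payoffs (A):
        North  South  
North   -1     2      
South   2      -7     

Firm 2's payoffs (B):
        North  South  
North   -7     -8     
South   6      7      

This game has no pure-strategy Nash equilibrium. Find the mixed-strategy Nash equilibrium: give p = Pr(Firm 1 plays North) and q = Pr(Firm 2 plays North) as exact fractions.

Each player's mixing probability is pinned down by making the *other* player indifferent.
Firm 2 indifferent between North and South: p·(-7) + (1−p)·6 = p·(-8) + (1−p)·7 ⟹ 6 + (-13)p = 7 + (-15)p ⟹ p = 1/2.
Firm 1 indifferent between North and South: q·(-1) + (1−q)·2 = q·2 + (1−q)·(-7) ⟹ 2 + (-3)q = (-7) + 9q ⟹ q = 3/4.

p = 1/2, q = 3/4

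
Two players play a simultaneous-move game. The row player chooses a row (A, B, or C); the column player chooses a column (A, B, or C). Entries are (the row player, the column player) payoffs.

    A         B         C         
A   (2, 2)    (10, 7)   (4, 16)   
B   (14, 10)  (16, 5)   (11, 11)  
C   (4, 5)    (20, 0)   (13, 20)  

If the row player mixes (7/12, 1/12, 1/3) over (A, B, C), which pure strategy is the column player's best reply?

C

Compute the column player's expected payoff from each pure strategy against the given mix.
A: (7/12)·2 + (1/12)·10 + (1/3)·5 = 11/3
B: (7/12)·7 + (1/12)·5 + (1/3)·0 = 9/2
C: (7/12)·16 + (1/12)·11 + (1/3)·20 = 203/12
Highest expected payoff is 203/12, from C.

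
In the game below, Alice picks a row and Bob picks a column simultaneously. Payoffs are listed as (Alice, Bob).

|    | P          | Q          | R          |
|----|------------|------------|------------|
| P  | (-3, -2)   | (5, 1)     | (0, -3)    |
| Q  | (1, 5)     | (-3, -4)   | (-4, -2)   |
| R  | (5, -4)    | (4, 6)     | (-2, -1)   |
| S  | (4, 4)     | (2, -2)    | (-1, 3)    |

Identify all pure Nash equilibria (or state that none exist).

Find each player's best response to every opponent strategy; NE are the intersections.
Alice's best responses — vs P: R (payoff 5); vs Q: P (payoff 5); vs R: P (payoff 0).
Bob's best responses — vs P: Q (payoff 1); vs Q: P (payoff 5); vs R: Q (payoff 6); vs S: P (payoff 4).
The only mutual best response is (P, Q); neither player gains by switching there.

(P, Q)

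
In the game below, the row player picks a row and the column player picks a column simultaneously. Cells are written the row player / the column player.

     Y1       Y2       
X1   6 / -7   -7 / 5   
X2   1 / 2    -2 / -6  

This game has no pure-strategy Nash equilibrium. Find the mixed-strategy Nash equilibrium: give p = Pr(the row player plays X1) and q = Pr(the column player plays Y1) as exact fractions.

Each player's mixing probability is pinned down by making the *other* player indifferent.
The column player indifferent between Y1 and Y2: p·(-7) + (1−p)·2 = p·5 + (1−p)·(-6) ⟹ 2 + (-9)p = (-6) + 11p ⟹ p = 2/5.
The row player indifferent between X1 and X2: q·6 + (1−q)·(-7) = q·1 + (1−q)·(-2) ⟹ (-7) + 13q = (-2) + 3q ⟹ q = 1/2.

p = 2/5, q = 1/2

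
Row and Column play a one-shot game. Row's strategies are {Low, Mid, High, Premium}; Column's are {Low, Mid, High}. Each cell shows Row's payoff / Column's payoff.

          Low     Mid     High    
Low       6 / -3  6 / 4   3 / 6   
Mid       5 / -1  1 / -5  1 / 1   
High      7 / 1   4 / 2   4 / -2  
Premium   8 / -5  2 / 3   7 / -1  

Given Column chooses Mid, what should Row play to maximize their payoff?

Low

With Column fixed at Mid, Row's payoffs are: Low → 6, Mid → 1, High → 4, Premium → 2.
The maximum is 6, achieved by Low.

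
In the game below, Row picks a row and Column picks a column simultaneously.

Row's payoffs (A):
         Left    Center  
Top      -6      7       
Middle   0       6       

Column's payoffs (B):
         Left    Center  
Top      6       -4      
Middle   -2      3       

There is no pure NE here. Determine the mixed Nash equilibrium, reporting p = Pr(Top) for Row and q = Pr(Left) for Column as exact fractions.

p = 1/3, q = 1/7

In a mixed NE each player is indifferent between their pure strategies, so the opponent's mix sets the indifference.
Column indifferent between Left and Center: p·6 + (1−p)·(-2) = p·(-4) + (1−p)·3 ⟹ (-2) + 8p = 3 + (-7)p ⟹ p = 1/3.
Row indifferent between Top and Middle: q·(-6) + (1−q)·7 = q·0 + (1−q)·6 ⟹ 7 + (-13)q = 6 + (-6)q ⟹ q = 1/7.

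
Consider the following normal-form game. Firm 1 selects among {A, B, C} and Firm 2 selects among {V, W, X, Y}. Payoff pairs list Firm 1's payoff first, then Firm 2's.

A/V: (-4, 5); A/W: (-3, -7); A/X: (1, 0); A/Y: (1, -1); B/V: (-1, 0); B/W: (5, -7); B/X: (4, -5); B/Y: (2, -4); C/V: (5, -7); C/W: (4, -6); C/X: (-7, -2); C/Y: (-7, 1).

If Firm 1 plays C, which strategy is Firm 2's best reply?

Y

With Firm 1 fixed at C, Firm 2's payoffs are: V → -7, W → -6, X → -2, Y → 1.
The maximum is 1, achieved by Y.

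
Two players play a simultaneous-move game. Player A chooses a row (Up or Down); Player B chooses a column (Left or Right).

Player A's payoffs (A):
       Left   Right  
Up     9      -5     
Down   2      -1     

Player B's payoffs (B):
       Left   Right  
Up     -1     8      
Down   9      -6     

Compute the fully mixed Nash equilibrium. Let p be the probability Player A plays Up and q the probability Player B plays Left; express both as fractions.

In a mixed NE each player is indifferent between their pure strategies, so the opponent's mix sets the indifference.
Player B indifferent between Left and Right: p·(-1) + (1−p)·9 = p·8 + (1−p)·(-6) ⟹ 9 + (-10)p = (-6) + 14p ⟹ p = 5/8.
Player A indifferent between Up and Down: q·9 + (1−q)·(-5) = q·2 + (1−q)·(-1) ⟹ (-5) + 14q = (-1) + 3q ⟹ q = 4/11.

p = 5/8, q = 4/11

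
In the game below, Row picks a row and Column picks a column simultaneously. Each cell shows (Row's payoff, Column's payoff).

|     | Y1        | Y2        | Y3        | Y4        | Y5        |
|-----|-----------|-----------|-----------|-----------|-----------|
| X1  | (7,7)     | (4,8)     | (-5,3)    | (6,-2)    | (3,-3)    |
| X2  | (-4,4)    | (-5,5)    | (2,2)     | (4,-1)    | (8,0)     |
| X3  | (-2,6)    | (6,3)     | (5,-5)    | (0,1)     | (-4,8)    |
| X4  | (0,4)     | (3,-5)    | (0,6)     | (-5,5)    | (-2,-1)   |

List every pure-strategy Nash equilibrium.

No pure-strategy Nash equilibrium

Check mutual best responses: a cell is a NE iff neither player can gain by unilaterally deviating.
Row's best responses — vs Y1: X1 (payoff 7); vs Y2: X3 (payoff 6); vs Y3: X3 (payoff 5); vs Y4: X1 (payoff 6); vs Y5: X2 (payoff 8).
Column's best responses — vs X1: Y2 (payoff 8); vs X2: Y2 (payoff 5); vs X3: Y5 (payoff 8); vs X4: Y3 (payoff 6).
No cell has both players best-responding. For instance, Row's best reply to Y2 is X3, but against X3 Column prefers Y5 over Y2.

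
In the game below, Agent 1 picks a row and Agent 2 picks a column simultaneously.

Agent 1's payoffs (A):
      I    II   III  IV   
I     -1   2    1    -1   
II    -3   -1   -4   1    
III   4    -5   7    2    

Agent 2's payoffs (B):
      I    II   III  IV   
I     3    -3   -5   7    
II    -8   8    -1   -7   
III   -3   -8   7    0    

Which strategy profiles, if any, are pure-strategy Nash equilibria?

(III, III)

Check mutual best responses: a cell is a NE iff neither player can gain by unilaterally deviating.
Agent 1's best responses — vs I: III (payoff 4); vs II: I (payoff 2); vs III: III (payoff 7); vs IV: III (payoff 2).
Agent 2's best responses — vs I: IV (payoff 7); vs II: II (payoff 8); vs III: III (payoff 7).
The only mutual best response is (III, III); neither player gains by switching there.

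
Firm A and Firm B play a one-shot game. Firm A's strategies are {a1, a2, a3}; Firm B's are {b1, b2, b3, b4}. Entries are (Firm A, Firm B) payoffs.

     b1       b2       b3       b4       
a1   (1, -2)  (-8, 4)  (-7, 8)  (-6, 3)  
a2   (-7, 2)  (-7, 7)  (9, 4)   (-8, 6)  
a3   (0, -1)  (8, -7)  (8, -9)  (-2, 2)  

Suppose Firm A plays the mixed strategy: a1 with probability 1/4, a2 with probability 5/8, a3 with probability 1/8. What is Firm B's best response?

b4

Compute Firm B's expected payoff from each pure strategy against the given mix.
b1: (1/4)·(-2) + (5/8)·2 + (1/8)·(-1) = 5/8
b2: (1/4)·4 + (5/8)·7 + (1/8)·(-7) = 9/2
b3: (1/4)·8 + (5/8)·4 + (1/8)·(-9) = 27/8
b4: (1/4)·3 + (5/8)·6 + (1/8)·2 = 19/4
Highest expected payoff is 19/4, from b4.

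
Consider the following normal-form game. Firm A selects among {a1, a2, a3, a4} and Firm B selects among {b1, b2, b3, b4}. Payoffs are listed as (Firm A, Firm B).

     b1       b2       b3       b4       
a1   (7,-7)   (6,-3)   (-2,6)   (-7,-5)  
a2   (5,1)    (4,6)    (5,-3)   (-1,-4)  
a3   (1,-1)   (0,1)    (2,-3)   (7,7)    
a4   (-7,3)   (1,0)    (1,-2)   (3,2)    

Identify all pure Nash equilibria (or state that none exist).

Check mutual best responses: a cell is a NE iff neither player can gain by unilaterally deviating.
Firm A's best responses — vs b1: a1 (payoff 7); vs b2: a1 (payoff 6); vs b3: a2 (payoff 5); vs b4: a3 (payoff 7).
Firm B's best responses — vs a1: b3 (payoff 6); vs a2: b2 (payoff 6); vs a3: b4 (payoff 7); vs a4: b1 (payoff 3).
The only mutual best response is (a3, b4); neither player gains by switching there.

(a3, b4)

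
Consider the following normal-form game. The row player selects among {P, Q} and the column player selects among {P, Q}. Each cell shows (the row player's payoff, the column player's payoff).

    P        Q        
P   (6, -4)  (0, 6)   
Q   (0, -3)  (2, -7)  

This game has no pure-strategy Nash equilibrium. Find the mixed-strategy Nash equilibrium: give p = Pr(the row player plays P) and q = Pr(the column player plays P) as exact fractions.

Each player's mixing probability is pinned down by making the *other* player indifferent.
The column player indifferent between P and Q: p·(-4) + (1−p)·(-3) = p·6 + (1−p)·(-7) ⟹ (-3) + (-1)p = (-7) + 13p ⟹ p = 2/7.
The row player indifferent between P and Q: q·6 + (1−q)·0 = q·0 + (1−q)·2 ⟹ 0 + 6q = 2 + (-2)q ⟹ q = 1/4.

p = 2/7, q = 1/4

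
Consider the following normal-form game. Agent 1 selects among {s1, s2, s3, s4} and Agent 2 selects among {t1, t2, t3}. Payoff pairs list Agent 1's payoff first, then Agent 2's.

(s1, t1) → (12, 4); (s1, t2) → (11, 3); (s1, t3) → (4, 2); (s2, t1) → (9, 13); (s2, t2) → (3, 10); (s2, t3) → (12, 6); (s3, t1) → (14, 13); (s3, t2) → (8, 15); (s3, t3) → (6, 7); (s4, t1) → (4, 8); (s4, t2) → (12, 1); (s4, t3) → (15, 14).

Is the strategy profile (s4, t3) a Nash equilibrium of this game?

Holding Agent 2 at t3: Agent 1 gets 15 from s4, versus 4 from s1, 12 from s2, 6 from s3. No profitable deviation for Agent 1.
Holding Agent 1 at s4: Agent 2 gets 14 from t3, versus 8 from t1, 1 from t2. No profitable deviation for Agent 2 either.

Yes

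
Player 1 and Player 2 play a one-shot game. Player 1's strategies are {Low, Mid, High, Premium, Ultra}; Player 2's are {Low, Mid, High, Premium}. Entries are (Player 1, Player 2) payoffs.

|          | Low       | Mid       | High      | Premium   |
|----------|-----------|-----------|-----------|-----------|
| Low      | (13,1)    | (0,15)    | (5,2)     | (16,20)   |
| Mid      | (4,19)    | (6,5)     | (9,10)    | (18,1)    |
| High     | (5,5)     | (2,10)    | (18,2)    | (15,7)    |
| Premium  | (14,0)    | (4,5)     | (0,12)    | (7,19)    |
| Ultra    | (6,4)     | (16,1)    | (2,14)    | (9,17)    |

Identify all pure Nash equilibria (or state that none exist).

Find each player's best response to every opponent strategy; NE are the intersections.
Player 1's best responses — vs Low: Premium (payoff 14); vs Mid: Ultra (payoff 16); vs High: High (payoff 18); vs Premium: Mid (payoff 18).
Player 2's best responses — vs Low: Premium (payoff 20); vs Mid: Low (payoff 19); vs High: Mid (payoff 10); vs Premium: Premium (payoff 19); vs Ultra: Premium (payoff 17).
No cell has both players best-responding. For instance, Player 1's best reply to Premium is Mid, but against Mid Player 2 prefers Low over Premium.

There is no pure-strategy Nash equilibrium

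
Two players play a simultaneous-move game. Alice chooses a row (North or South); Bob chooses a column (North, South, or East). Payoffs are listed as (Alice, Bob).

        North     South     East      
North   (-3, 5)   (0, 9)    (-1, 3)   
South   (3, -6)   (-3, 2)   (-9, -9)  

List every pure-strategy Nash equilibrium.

(North, South)

Check mutual best responses: a cell is a NE iff neither player can gain by unilaterally deviating.
Alice's best responses — vs North: South (payoff 3); vs South: North (payoff 0); vs East: North (payoff -1).
Bob's best responses — vs North: South (payoff 9); vs South: South (payoff 2).
The only mutual best response is (North, South); neither player gains by switching there.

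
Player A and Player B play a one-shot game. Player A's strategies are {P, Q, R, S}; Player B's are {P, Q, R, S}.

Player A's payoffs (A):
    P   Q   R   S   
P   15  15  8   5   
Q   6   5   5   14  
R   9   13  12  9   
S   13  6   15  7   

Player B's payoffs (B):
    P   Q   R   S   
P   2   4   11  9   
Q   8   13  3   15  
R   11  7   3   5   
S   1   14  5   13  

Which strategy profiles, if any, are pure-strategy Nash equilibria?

(Q, S)

A profile is a Nash equilibrium when each player is best-responding to the other.
Player A's best responses — vs P: P (payoff 15); vs Q: P (payoff 15); vs R: S (payoff 15); vs S: Q (payoff 14).
Player B's best responses — vs P: R (payoff 11); vs Q: S (payoff 15); vs R: P (payoff 11); vs S: Q (payoff 14).
The only mutual best response is (Q, S); neither player gains by switching there.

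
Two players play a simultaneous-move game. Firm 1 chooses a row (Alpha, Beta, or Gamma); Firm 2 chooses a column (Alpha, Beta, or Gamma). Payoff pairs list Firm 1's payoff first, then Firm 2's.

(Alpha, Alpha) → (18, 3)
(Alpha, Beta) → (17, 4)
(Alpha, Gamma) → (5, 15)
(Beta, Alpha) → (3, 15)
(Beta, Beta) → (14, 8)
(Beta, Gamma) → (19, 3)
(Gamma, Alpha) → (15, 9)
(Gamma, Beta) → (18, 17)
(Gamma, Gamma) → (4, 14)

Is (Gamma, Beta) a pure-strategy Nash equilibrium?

Yes

Holding Firm 2 at Beta: Firm 1 gets 18 from Gamma, versus 17 from Alpha, 14 from Beta. No profitable deviation for Firm 1.
Holding Firm 1 at Gamma: Firm 2 gets 17 from Beta, versus 9 from Alpha, 14 from Gamma. No profitable deviation for Firm 2 either.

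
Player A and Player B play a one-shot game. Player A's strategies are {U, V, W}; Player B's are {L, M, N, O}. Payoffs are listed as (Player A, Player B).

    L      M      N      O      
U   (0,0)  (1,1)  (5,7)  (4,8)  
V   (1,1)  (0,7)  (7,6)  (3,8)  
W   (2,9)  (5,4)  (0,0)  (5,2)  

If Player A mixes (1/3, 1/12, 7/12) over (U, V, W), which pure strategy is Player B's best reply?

Compute Player B's expected payoff from each pure strategy against the given mix.
L: (1/3)·0 + (1/12)·1 + (7/12)·9 = 16/3
M: (1/3)·1 + (1/12)·7 + (7/12)·4 = 13/4
N: (1/3)·7 + (1/12)·6 + (7/12)·0 = 17/6
O: (1/3)·8 + (1/12)·8 + (7/12)·2 = 9/2
Highest expected payoff is 16/3, from L.

L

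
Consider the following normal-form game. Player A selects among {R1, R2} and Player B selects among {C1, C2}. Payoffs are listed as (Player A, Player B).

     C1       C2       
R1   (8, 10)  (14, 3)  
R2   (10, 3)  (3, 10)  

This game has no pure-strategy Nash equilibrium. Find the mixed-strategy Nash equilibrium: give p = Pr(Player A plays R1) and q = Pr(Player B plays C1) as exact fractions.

p = 1/2, q = 11/13

In a mixed NE each player is indifferent between their pure strategies, so the opponent's mix sets the indifference.
Player B indifferent between C1 and C2: p·10 + (1−p)·3 = p·3 + (1−p)·10 ⟹ 3 + 7p = 10 + (-7)p ⟹ p = 1/2.
Player A indifferent between R1 and R2: q·8 + (1−q)·14 = q·10 + (1−q)·3 ⟹ 14 + (-6)q = 3 + 7q ⟹ q = 11/13.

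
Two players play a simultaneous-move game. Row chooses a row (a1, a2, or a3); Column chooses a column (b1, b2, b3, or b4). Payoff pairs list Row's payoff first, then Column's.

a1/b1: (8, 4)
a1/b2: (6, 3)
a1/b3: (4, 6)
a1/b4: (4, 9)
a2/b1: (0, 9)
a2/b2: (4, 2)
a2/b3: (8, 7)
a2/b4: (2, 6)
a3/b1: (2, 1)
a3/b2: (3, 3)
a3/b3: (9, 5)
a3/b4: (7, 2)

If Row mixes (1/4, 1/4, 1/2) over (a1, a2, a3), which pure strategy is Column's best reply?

Compute Column's expected payoff from each pure strategy against the given mix.
b1: (1/4)·4 + (1/4)·9 + (1/2)·1 = 15/4
b2: (1/4)·3 + (1/4)·2 + (1/2)·3 = 11/4
b3: (1/4)·6 + (1/4)·7 + (1/2)·5 = 23/4
b4: (1/4)·9 + (1/4)·6 + (1/2)·2 = 19/4
Highest expected payoff is 23/4, from b3.

b3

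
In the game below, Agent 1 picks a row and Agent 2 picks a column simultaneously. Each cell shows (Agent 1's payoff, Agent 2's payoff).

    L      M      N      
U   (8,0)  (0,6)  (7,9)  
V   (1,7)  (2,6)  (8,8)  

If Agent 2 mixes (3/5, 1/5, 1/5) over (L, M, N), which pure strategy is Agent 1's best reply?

Agent 1's best reply maximizes expected payoff against the mix.
U: (3/5)·8 + (1/5)·0 + (1/5)·7 = 31/5
V: (3/5)·1 + (1/5)·2 + (1/5)·8 = 13/5
Highest expected payoff is 31/5, from U.

U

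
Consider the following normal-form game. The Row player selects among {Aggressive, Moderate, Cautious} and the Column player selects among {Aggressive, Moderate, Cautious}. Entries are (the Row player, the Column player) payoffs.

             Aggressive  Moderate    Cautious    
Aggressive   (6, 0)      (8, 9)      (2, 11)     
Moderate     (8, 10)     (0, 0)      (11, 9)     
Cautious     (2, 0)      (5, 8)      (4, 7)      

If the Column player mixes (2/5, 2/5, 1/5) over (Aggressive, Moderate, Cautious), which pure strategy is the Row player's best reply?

Compute the Row player's expected payoff from each pure strategy against the given mix.
Aggressive: (2/5)·6 + (2/5)·8 + (1/5)·2 = 6
Moderate: (2/5)·8 + (2/5)·0 + (1/5)·11 = 27/5
Cautious: (2/5)·2 + (2/5)·5 + (1/5)·4 = 18/5
Highest expected payoff is 6, from Aggressive.

Aggressive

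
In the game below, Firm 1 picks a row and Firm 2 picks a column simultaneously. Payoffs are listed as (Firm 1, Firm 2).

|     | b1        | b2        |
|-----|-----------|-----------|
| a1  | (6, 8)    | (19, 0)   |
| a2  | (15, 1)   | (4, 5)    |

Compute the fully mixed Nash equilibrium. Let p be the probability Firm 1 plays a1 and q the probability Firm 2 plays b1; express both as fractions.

p = 1/3, q = 5/8

In a mixed NE each player is indifferent between their pure strategies, so the opponent's mix sets the indifference.
Firm 2 indifferent between b1 and b2: p·8 + (1−p)·1 = p·0 + (1−p)·5 ⟹ 1 + 7p = 5 + (-5)p ⟹ p = 1/3.
Firm 1 indifferent between a1 and a2: q·6 + (1−q)·19 = q·15 + (1−q)·4 ⟹ 19 + (-13)q = 4 + 11q ⟹ q = 5/8.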